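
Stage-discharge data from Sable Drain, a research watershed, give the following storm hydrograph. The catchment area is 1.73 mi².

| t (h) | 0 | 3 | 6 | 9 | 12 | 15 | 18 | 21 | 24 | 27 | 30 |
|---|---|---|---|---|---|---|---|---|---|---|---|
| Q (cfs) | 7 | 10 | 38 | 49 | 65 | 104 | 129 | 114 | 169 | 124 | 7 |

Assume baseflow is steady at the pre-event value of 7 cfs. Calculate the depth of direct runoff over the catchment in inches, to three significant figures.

Direct runoff: 0.0, 3.0, 31.0, 42.0, 58.0, 97.0, 122.0, 107.0, 162.0, 117.0, 0.0 cfs; ΣQ_DR = 739.0 cfs.
V = ΣQ_DR · Δt = 739.0 × 10800 s = 7.981 × 10^6 ft³.
Over A = 1.73 mi², depth = V / A = 1.99 in.

d ≈ 1.99 in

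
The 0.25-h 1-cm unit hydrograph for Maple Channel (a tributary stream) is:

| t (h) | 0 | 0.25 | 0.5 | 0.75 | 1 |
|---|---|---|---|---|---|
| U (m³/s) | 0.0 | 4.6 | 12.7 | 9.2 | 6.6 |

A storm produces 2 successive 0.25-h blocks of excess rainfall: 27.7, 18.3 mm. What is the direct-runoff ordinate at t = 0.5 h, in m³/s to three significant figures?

By discrete convolution, Q_j = Σ (P_i / 10 mm) · U_{j−i}.
At t = 0.5 h (j=2): Q = (27.7/10)·12.7 + (18.3/10)·4.6 = 43.6 m³/s.

Q ≈ 43.6 m³/s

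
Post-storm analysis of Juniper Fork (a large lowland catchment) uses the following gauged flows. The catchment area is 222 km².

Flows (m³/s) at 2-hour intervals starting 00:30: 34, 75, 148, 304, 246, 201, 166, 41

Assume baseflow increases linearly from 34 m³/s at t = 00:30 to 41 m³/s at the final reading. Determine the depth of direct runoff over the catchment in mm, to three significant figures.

d ≈ 29.7 mm

Direct runoff: 0.00, 40.00, 112.00, 267.00, 208.00, 162.00, 126.00, 0.00 m³/s; ΣQ_DR = 915.0 m³/s.
V = ΣQ_DR · Δt = 915.0 × 7200 s = 6.588 × 10^6 m³.
Over A = 222 km², depth = V / A = 29.7 mm.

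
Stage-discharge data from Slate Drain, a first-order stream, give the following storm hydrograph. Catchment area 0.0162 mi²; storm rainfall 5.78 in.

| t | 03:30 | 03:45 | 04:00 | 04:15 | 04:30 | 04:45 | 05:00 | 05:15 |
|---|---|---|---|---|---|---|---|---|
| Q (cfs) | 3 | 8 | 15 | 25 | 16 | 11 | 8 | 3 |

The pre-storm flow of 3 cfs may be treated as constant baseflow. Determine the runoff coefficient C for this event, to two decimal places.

ΣQ_DR = 65.00 cfs; V = ΣQ_DR·Δt = 58500 ft³.
Runoff depth d = V / A = 1.554 in.
C = d / P = 1.554 / 5.78 = 0.27.

C ≈ 0.27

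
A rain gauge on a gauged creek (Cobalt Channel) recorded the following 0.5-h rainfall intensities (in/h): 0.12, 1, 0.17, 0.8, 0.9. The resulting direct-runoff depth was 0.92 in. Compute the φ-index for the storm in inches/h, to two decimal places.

φ ≈ 0.29 in/h

Only the 3 blocks with intensity above φ contribute runoff: 1, 0.8, 0.9 in/h.
Σ(I−φ)·Δt = d  ⇒  (1+0.8+0.9 − 3φ)·0.5 = 0.92
φ = (2.700 − 0.92/0.5) / 3 = 0.29 in/h.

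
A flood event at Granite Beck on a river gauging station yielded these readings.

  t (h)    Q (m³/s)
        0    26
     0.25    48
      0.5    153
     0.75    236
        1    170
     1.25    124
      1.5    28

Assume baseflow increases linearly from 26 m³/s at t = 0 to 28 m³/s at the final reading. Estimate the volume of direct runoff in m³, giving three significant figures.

V ≈ 5.36 × 10^5 m³

Direct-runoff ordinates (Q − Q_b): 0.00, 21.67, 126.33, 209.00, 142.67, 96.33, 0.00 m³/s.
ΣQ_DR = 596.0 m³/s.
With Δt = 0.25 h = 900 s, V = ΣQ_DR · Δt = 596.0 × 900 = 5.36 × 10^5 m³.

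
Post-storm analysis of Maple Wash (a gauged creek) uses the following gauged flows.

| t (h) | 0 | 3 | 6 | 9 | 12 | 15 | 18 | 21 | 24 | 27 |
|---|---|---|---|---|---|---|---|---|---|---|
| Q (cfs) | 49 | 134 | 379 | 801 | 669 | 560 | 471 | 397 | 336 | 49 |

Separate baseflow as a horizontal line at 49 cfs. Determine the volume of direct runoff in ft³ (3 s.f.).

Direct-runoff ordinates (Q − Q_b): 0.0, 85.0, 330.0, 752.0, 620.0, 511.0, 422.0, 348.0, 287.0, 0.0 cfs.
ΣQ_DR = 3355 cfs.
With Δt = 3 h = 10800 s, V = ΣQ_DR · Δt = 3355 × 10800 = 3.62 × 10^7 ft³.

V ≈ 3.62 × 10^7 ft³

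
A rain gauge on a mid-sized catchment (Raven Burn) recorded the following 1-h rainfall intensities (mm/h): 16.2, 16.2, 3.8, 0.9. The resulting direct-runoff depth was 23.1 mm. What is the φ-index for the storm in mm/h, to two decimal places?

Only the 2 blocks with intensity above φ contribute runoff: 16.2, 16.2 mm/h.
Σ(I−φ)·Δt = d  ⇒  (16.2+16.2 − 2φ)·1 = 23.1
φ = (32.40 − 23.1/1) / 2 = 4.65 mm/h.

φ ≈ 4.65 mm/h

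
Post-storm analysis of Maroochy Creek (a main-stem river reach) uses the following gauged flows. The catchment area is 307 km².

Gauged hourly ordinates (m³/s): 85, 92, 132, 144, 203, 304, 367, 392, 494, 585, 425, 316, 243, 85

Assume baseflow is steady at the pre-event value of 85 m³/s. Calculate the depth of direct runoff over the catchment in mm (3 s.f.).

d ≈ 31.4 mm

Direct runoff: 0.0, 7.0, 47.0, 59.0, 118.0, 219.0, 282.0, 307.0, 409.0, 500.0, 340.0, 231.0, 158.0, 0.0 m³/s; ΣQ_DR = 2677 m³/s.
V = ΣQ_DR · Δt = 2677 × 3600 s = 9.637 × 10^6 m³.
Over A = 307 km², depth = V / A = 31.4 mm.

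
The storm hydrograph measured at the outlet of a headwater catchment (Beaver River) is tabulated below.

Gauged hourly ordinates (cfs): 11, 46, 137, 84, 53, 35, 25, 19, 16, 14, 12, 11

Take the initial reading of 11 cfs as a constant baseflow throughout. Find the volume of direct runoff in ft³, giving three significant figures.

V ≈ 1.19 × 10^6 ft³

Direct-runoff ordinates (Q − Q_b): 0.0, 35.0, 126.0, 73.0, 42.0, 24.0, 14.0, 8.0, 5.0, 3.0, 1.0, 0.0 cfs.
ΣQ_DR = 331.0 cfs.
With Δt = 1 h = 3600 s, V = ΣQ_DR · Δt = 331.0 × 3600 = 1.19 × 10^6 ft³.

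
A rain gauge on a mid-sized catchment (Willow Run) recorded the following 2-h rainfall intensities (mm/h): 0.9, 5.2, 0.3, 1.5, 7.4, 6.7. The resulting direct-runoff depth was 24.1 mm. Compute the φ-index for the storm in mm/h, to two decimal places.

φ ≈ 2.42 mm/h

Only the 3 blocks with intensity above φ contribute runoff: 5.2, 7.4, 6.7 mm/h.
Σ(I−φ)·Δt = d  ⇒  (5.2+7.4+6.7 − 3φ)·2 = 24.1
φ = (19.30 − 24.1/2) / 3 = 2.42 mm/h.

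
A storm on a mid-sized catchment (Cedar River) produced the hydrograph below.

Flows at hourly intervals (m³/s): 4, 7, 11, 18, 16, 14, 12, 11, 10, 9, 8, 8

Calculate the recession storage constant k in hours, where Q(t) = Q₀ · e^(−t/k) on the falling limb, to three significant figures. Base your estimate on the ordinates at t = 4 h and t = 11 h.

k ≈ 10.1 h

On the falling limb, Q drops from 16 to 8 m³/s between t = 4 h and t = 11 h (Δt = 7 h).
k = −Δt / ln(Q₂/Q₁) = −7 / ln(8/16) = 10.1 h.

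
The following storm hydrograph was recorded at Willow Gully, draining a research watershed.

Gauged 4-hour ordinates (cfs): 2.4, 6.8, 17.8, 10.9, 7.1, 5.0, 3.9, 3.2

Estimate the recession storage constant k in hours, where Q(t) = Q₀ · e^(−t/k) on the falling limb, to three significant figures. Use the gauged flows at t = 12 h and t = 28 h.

k ≈ 13.1 h

On the falling limb, Q drops from 10.9 to 3.2 cfs between t = 12 h and t = 28 h (Δt = 16 h).
k = −Δt / ln(Q₂/Q₁) = −16 / ln(3.2/10.9) = 13.1 h.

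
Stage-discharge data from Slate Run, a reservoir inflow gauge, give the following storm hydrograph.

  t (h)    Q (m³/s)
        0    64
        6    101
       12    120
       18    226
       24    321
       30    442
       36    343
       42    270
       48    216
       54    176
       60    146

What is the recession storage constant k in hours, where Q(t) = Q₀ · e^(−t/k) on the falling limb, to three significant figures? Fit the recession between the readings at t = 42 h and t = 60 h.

On the falling limb, Q drops from 270 to 146 m³/s between t = 42 h and t = 60 h (Δt = 18 h).
k = −Δt / ln(Q₂/Q₁) = −18 / ln(146/270) = 29.3 h.

k ≈ 29.3 h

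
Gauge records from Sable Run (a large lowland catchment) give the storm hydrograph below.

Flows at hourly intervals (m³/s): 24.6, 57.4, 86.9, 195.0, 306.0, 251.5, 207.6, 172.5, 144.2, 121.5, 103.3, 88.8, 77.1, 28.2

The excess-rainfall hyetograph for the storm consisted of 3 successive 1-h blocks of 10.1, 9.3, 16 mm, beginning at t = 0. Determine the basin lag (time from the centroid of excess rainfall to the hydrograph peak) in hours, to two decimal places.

Centroid of excess rainfall: t_c = Σ P_i·t̄_i / ΣP_i = 1.6667 h (block centres at 0.5, 1.5, 2.5 h).
Hydrograph peak occurs at t = 4 h, so basin lag t_L = 4 − 1.6667 = 2.33 h.

t_L ≈ 2.33 h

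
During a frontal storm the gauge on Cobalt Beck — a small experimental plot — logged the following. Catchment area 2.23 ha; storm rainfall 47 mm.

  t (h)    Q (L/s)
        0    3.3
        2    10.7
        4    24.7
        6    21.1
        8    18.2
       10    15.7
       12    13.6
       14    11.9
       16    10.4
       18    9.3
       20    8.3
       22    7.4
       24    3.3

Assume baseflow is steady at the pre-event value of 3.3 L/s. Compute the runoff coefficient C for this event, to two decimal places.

C ≈ 0.79

ΣQ_DR = 115.0 L/s; V = ΣQ_DR·Δt = 8.280 × 10^5 L.
Runoff depth d = V / A = 37.13 mm.
C = d / P = 37.13 / 47 = 0.79.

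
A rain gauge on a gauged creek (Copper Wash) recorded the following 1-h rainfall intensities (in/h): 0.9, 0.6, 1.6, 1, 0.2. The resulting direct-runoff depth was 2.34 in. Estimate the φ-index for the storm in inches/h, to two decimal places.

φ ≈ 0.44 in/h

Only the 4 blocks with intensity above φ contribute runoff: 0.9, 0.6, 1.6, 1 in/h.
Σ(I−φ)·Δt = d  ⇒  (0.9+0.6+1.6+1 − 4φ)·1 = 2.34
φ = (4.100 − 2.34/1) / 4 = 0.44 in/h.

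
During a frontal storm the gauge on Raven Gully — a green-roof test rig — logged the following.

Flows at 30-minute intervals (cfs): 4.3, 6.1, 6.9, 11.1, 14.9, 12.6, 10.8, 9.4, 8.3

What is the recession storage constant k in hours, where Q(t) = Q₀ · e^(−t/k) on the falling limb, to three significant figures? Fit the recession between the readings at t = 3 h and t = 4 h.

On the falling limb, Q drops from 10.8 to 8.3 cfs between t = 3 h and t = 4 h (Δt = 1 h).
k = −Δt / ln(Q₂/Q₁) = −1 / ln(8.3/10.8) = 3.80 h.

k ≈ 3.80 h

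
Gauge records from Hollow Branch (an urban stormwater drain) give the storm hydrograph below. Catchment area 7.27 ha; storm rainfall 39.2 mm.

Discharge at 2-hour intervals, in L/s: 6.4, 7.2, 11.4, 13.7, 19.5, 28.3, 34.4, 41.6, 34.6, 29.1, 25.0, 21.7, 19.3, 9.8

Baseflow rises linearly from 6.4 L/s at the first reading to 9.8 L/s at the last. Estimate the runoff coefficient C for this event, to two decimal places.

ΣQ_DR = 188.6 L/s; V = ΣQ_DR·Δt = 1.358 × 10^6 L.
Runoff depth d = V / A = 18.68 mm.
C = d / P = 18.68 / 39.2 = 0.48.

C ≈ 0.48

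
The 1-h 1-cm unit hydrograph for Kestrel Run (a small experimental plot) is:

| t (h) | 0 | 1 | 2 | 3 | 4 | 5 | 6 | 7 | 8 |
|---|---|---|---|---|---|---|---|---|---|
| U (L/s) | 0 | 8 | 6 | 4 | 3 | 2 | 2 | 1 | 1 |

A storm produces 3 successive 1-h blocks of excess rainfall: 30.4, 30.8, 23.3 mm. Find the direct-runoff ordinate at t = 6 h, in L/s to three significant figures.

By discrete convolution, Q_j = Σ (P_i / 10 mm) · U_{j−i}.
At t = 6 h (j=6): Q = (30.4/10)·2 + (30.8/10)·2 + (23.3/10)·3 = 19.2 L/s.

Q ≈ 19.2 L/s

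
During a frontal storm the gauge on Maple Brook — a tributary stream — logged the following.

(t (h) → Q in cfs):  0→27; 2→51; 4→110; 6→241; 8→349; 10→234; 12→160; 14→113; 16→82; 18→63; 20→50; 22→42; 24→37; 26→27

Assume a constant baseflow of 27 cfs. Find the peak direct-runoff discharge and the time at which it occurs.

Subtracting baseflow gives direct-runoff ordinates: 0.0, 24.0, 83.0, 214.0, 322.0, 207.0, 133.0, 86.0, 55.0, 36.0, 23.0, 15.0, 10.0, 0.0 cfs.
The maximum is 322.0 cfs, occurring at the reading for t = 8 h.

Q_p = 322.0 cfs at t = 8 h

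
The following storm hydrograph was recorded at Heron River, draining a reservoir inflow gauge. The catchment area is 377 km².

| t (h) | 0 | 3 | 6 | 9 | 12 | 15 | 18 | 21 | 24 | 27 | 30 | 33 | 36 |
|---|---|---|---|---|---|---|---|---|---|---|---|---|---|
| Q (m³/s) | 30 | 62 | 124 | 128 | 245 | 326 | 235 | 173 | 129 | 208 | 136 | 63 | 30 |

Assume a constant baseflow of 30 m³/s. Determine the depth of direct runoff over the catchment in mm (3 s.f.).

d ≈ 42.9 mm

Direct runoff: 0.0, 32.0, 94.0, 98.0, 215.0, 296.0, 205.0, 143.0, 99.0, 178.0, 106.0, 33.0, 0.0 m³/s; ΣQ_DR = 1499 m³/s.
V = ΣQ_DR · Δt = 1499 × 10800 s = 1.619 × 10^7 m³.
Over A = 377 km², depth = V / A = 42.9 mm.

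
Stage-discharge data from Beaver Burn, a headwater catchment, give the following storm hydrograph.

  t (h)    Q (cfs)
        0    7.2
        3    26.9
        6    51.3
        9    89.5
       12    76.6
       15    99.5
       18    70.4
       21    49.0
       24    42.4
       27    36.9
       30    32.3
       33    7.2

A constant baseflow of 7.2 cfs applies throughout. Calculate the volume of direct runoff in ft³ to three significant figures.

Direct-runoff ordinates (Q − Q_b): 0.0, 19.7, 44.1, 82.3, 69.4, 92.3, 63.2, 41.8, 35.2, 29.7, 25.1, 0.0 cfs.
ΣQ_DR = 502.8 cfs.
With Δt = 3 h = 10800 s, V = ΣQ_DR · Δt = 502.8 × 10800 = 5.43 × 10^6 ft³.

V ≈ 5.43 × 10^6 ft³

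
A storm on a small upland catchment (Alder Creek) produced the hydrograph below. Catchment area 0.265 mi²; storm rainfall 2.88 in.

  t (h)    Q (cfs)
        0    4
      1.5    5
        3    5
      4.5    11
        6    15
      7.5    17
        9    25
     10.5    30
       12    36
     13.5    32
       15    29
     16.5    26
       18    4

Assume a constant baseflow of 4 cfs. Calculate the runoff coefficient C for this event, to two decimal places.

C ≈ 0.57

ΣQ_DR = 187.0 cfs; V = ΣQ_DR·Δt = 1.010 × 10^6 ft³.
Runoff depth d = V / A = 1.640 in.
C = d / P = 1.640 / 2.88 = 0.57.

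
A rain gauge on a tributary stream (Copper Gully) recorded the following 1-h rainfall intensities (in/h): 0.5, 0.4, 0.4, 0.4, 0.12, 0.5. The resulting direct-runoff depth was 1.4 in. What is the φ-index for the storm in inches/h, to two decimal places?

φ ≈ 0.16 in/h

Only the 5 blocks with intensity above φ contribute runoff: 0.5, 0.4, 0.4, 0.4, 0.5 in/h.
Σ(I−φ)·Δt = d  ⇒  (0.5+0.4+0.4+0.4+0.5 − 5φ)·1 = 1.4
φ = (2.200 − 1.4/1) / 5 = 0.16 in/h.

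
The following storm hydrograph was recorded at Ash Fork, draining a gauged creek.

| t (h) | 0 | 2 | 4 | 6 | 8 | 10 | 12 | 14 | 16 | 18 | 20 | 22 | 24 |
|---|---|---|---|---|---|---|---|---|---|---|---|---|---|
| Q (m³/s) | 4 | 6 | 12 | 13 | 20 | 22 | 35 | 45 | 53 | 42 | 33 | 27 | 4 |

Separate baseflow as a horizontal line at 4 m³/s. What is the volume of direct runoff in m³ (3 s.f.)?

V ≈ 1.90 × 10^6 m³

Direct-runoff ordinates (Q − Q_b): 0.0, 2.0, 8.0, 9.0, 16.0, 18.0, 31.0, 41.0, 49.0, 38.0, 29.0, 23.0, 0.0 m³/s.
ΣQ_DR = 264.0 m³/s.
With Δt = 2 h = 7200 s, V = ΣQ_DR · Δt = 264.0 × 7200 = 1.90 × 10^6 m³.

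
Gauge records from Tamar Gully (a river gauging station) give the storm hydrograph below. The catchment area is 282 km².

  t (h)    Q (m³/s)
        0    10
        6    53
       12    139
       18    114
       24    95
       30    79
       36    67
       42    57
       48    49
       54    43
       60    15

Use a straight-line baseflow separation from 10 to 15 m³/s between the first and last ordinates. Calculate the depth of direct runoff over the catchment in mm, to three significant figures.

Direct runoff: 0.00, 42.50, 128.00, 102.50, 83.00, 66.50, 54.00, 43.50, 35.00, 28.50, 0.00 m³/s; ΣQ_DR = 583.5 m³/s.
V = ΣQ_DR · Δt = 583.5 × 21600 s = 1.260 × 10^7 m³.
Over A = 282 km², depth = V / A = 44.7 mm.

d ≈ 44.7 mm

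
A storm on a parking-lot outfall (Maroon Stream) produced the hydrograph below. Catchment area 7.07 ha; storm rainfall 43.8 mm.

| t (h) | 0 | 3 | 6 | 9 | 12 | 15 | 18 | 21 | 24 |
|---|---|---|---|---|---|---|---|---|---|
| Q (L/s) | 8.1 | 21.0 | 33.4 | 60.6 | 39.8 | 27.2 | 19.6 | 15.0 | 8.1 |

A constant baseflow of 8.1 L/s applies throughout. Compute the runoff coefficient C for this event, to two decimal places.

C ≈ 0.56

ΣQ_DR = 159.9 L/s; V = ΣQ_DR·Δt = 1.727 × 10^6 L.
Runoff depth d = V / A = 24.43 mm.
C = d / P = 24.43 / 43.8 = 0.56.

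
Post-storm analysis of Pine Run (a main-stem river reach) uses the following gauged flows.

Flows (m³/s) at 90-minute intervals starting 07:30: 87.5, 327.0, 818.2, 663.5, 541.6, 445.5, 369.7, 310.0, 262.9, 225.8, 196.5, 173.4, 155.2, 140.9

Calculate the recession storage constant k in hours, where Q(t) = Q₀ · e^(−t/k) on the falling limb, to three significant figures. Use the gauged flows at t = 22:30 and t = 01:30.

On the falling limb, Q drops from 196.5 to 155.2 m³/s between t = 22:30 and t = 01:30 (Δt = 3 h).
k = −Δt / ln(Q₂/Q₁) = −3 / ln(155.2/196.5) = 12.7 h.

k ≈ 12.7 h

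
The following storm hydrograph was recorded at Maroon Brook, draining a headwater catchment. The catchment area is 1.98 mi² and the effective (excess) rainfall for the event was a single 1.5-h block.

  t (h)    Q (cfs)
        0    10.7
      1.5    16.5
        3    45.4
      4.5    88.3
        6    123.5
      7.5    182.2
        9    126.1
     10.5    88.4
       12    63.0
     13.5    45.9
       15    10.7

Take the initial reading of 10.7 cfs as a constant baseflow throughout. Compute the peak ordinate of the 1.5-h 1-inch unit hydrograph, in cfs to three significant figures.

U_p ≈ 214 cfs

Direct runoff: 0.0, 5.8, 34.7, 77.6, 112.8, 171.5, 115.4, 77.7, 52.3, 35.2, 0.0 cfs; ΣQ_DR = 683.0 cfs, peak = 171.5 cfs.
Runoff depth d = ΣQ_DR·Δt / A = 683.0 × 5400 / (1.98 mi²) = 0.8018 in.
The 1-inch UH is the DRH scaled by (1 in)/d, so U_p = 171.5 × 1/0.8018 = 214 cfs.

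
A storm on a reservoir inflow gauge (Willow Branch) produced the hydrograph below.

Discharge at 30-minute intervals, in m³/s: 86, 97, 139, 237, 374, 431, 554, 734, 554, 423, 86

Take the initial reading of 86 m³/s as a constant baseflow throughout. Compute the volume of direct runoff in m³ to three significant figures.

V ≈ 4.98 × 10^6 m³

Direct-runoff ordinates (Q − Q_b): 0.0, 11.0, 53.0, 151.0, 288.0, 345.0, 468.0, 648.0, 468.0, 337.0, 0.0 m³/s.
ΣQ_DR = 2769 m³/s.
With Δt = 0.5 h = 1800 s, V = ΣQ_DR · Δt = 2769 × 1800 = 4.98 × 10^6 m³.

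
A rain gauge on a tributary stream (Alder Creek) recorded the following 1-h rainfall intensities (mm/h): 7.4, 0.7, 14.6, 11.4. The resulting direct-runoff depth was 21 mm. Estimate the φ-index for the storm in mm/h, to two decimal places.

Only the 3 blocks with intensity above φ contribute runoff: 7.4, 14.6, 11.4 mm/h.
Σ(I−φ)·Δt = d  ⇒  (7.4+14.6+11.4 − 3φ)·1 = 21
φ = (33.40 − 21/1) / 3 = 4.13 mm/h.

φ ≈ 4.13 mm/h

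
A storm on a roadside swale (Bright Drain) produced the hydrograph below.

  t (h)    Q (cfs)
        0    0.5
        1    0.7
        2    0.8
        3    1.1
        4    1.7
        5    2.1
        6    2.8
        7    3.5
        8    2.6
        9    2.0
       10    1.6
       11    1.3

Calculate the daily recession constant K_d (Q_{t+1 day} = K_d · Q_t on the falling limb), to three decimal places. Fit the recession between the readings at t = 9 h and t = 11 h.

Between t = 9 h and t = 11 h the flow falls from 2.0 to 1.3 cfs over 2×1 h = 2 h.
Per-interval ratio K = (1.3/2.0)^(1/2) = 0.8062; K_d = K^(24/1) = 0.006.

K_d ≈ 0.006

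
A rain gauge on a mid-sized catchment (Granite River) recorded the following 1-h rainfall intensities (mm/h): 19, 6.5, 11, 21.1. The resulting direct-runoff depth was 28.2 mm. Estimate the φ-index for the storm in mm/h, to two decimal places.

φ ≈ 7.63 mm/h

Only the 3 blocks with intensity above φ contribute runoff: 19, 11, 21.1 mm/h.
Σ(I−φ)·Δt = d  ⇒  (19+11+21.1 − 3φ)·1 = 28.2
φ = (51.10 − 28.2/1) / 3 = 7.63 mm/h.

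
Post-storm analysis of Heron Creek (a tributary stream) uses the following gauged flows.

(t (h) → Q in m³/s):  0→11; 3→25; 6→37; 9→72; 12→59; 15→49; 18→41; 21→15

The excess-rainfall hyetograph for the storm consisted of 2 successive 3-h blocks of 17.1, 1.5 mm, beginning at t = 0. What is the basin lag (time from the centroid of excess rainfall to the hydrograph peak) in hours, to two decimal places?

t_L ≈ 7.26 h

Centroid of excess rainfall: t_c = Σ P_i·t̄_i / ΣP_i = 1.7419 h (block centres at 1.5, 4.5 h).
Hydrograph peak occurs at t = 9 h, so basin lag t_L = 9 − 1.7419 = 7.26 h.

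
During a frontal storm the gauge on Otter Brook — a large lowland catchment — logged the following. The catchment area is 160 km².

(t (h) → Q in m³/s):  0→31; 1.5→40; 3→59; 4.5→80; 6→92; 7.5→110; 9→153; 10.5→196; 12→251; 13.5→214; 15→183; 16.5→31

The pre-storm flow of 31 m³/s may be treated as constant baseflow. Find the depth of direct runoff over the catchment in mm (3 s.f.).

Direct runoff: 0.0, 9.0, 28.0, 49.0, 61.0, 79.0, 122.0, 165.0, 220.0, 183.0, 152.0, 0.0 m³/s; ΣQ_DR = 1068 m³/s.
V = ΣQ_DR · Δt = 1068 × 5400 s = 5.767 × 10^6 m³.
Over A = 160 km², depth = V / A = 36.0 mm.

d ≈ 36.0 mm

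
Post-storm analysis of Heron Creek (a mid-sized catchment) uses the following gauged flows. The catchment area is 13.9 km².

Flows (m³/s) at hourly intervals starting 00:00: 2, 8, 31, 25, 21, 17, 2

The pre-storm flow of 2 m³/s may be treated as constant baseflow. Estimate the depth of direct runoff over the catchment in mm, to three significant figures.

Direct runoff: 0.0, 6.0, 29.0, 23.0, 19.0, 15.0, 0.0 m³/s; ΣQ_DR = 92.00 m³/s.
V = ΣQ_DR · Δt = 92.00 × 3600 s = 3.312 × 10^5 m³.
Over A = 13.9 km², depth = V / A = 23.8 mm.

d ≈ 23.8 mm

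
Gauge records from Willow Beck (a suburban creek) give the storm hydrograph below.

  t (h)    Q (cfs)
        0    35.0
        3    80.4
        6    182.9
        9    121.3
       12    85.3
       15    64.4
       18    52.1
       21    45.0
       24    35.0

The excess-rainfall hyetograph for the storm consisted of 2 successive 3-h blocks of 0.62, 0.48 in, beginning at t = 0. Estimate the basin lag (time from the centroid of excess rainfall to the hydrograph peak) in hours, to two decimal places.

t_L ≈ 3.19 h

Centroid of excess rainfall: t_c = Σ P_i·t̄_i / ΣP_i = 2.8091 h (block centres at 1.5, 4.5 h).
Hydrograph peak occurs at t = 6 h, so basin lag t_L = 6 − 2.8091 = 3.19 h.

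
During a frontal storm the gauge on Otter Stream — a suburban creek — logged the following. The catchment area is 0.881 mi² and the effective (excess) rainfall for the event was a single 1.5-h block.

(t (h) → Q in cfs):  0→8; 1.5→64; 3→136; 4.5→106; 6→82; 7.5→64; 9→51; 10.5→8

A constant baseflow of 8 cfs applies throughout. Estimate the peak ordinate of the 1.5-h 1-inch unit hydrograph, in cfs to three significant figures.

U_p ≈ 107 cfs

Direct runoff: 0.0, 56.0, 128.0, 98.0, 74.0, 56.0, 43.0, 0.0 cfs; ΣQ_DR = 455.0 cfs, peak = 128.0 cfs.
Runoff depth d = ΣQ_DR·Δt / A = 455.0 × 5400 / (0.881 mi²) = 1.200 in.
The 1-inch UH is the DRH scaled by (1 in)/d, so U_p = 128.0 × 1/1.200 = 107 cfs.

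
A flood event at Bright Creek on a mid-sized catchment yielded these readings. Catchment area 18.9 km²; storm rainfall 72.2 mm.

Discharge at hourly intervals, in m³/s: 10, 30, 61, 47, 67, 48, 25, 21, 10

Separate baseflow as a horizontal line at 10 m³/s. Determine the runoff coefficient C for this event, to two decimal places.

C ≈ 0.60

ΣQ_DR = 229.0 m³/s; V = ΣQ_DR·Δt = 8.244 × 10^5 m³.
Runoff depth d = V / A = 43.62 mm.
C = d / P = 43.62 / 72.2 = 0.60.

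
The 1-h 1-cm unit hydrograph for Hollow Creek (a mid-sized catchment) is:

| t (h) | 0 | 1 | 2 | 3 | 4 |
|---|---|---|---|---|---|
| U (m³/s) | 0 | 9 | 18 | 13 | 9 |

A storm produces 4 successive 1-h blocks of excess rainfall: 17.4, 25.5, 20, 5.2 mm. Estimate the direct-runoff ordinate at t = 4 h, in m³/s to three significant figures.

Q ≈ 89.5 m³/s

By discrete convolution, Q_j = Σ (P_i / 10 mm) · U_{j−i}.
At t = 4 h (j=4): Q = (17.4/10)·9 + (25.5/10)·13 + (20/10)·18 + (5.2/10)·9 = 89.5 m³/s.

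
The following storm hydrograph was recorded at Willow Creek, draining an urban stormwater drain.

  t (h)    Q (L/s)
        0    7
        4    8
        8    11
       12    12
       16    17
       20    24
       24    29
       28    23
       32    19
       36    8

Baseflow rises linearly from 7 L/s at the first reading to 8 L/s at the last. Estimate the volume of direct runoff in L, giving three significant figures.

Direct-runoff ordinates (Q − Q_b): 0.00, 0.89, 3.78, 4.67, 9.56, 16.44, 21.33, 15.22, 11.11, 0.00 L/s.
ΣQ_DR = 83.00 L/s.
With Δt = 4 h = 14400 s, V = ΣQ_DR · Δt = 83.00 × 14400 = 1.20 × 10^6 L.

V ≈ 1.20 × 10^6 L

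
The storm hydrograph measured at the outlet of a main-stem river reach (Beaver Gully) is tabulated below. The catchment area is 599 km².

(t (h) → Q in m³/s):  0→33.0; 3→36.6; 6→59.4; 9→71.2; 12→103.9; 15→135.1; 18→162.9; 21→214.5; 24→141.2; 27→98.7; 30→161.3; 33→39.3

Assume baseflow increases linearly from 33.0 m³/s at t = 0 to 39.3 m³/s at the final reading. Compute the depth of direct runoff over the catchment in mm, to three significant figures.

d ≈ 14.8 mm

Direct runoff: 0.00, 3.03, 25.25, 36.48, 68.61, 99.24, 126.46, 177.49, 103.62, 60.55, 122.57, 0.00 m³/s; ΣQ_DR = 823.3 m³/s.
V = ΣQ_DR · Δt = 823.3 × 10800 s = 8.892 × 10^6 m³.
Over A = 599 km², depth = V / A = 14.8 mm.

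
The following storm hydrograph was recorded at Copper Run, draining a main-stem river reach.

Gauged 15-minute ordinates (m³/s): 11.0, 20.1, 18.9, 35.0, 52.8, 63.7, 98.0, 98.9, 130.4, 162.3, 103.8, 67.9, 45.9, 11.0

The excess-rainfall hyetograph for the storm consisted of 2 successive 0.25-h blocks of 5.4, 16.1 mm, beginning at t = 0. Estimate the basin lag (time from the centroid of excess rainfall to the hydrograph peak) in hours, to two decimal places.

t_L ≈ 1.94 h

Centroid of excess rainfall: t_c = Σ P_i·t̄_i / ΣP_i = 0.3122 h (block centres at 0.125, 0.375 h).
Hydrograph peak occurs at t = 2.25 h, so basin lag t_L = 2.25 − 0.3122 = 1.94 h.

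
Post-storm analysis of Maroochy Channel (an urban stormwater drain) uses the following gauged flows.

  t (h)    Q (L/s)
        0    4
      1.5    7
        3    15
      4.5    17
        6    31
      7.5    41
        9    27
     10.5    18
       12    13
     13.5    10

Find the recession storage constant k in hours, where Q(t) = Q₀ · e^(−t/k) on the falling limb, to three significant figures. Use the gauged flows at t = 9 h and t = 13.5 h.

k ≈ 4.53 h

On the falling limb, Q drops from 27 to 10 L/s between t = 9 h and t = 13.5 h (Δt = 4.5 h).
k = −Δt / ln(Q₂/Q₁) = −4.5 / ln(10/27) = 4.53 h.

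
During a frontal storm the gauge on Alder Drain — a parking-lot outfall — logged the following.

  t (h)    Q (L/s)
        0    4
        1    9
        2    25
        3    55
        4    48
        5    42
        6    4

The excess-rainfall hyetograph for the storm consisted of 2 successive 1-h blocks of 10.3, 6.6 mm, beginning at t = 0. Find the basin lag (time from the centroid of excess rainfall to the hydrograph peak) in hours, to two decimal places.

Centroid of excess rainfall: t_c = Σ P_i·t̄_i / ΣP_i = 0.8905 h (block centres at 0.5, 1.5 h).
Hydrograph peak occurs at t = 3 h, so basin lag t_L = 3 − 0.8905 = 2.11 h.

t_L ≈ 2.11 h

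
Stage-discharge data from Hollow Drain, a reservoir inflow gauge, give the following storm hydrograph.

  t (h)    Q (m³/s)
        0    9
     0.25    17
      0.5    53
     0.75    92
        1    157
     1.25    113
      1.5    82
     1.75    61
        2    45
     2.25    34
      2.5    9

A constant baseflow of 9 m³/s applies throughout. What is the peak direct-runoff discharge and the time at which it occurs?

Subtracting baseflow gives direct-runoff ordinates: 0.0, 8.0, 44.0, 83.0, 148.0, 104.0, 73.0, 52.0, 36.0, 25.0, 0.0 m³/s.
The maximum is 148.0 m³/s, occurring at the reading for t = 1 h.

Q_p = 148.0 m³/s at t = 1 h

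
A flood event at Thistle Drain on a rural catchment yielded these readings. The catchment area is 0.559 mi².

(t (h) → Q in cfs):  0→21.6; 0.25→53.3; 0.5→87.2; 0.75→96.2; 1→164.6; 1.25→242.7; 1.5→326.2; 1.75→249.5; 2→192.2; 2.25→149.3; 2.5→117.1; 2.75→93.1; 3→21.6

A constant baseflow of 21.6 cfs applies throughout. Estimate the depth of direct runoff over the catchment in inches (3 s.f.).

d ≈ 1.06 in

Direct runoff: 0.0, 31.7, 65.6, 74.6, 143.0, 221.1, 304.6, 227.9, 170.6, 127.7, 95.5, 71.5, 0.0 cfs; ΣQ_DR = 1534 cfs.
V = ΣQ_DR · Δt = 1534 × 900 s = 1.380 × 10^6 ft³.
Over A = 0.559 mi², depth = V / A = 1.06 in.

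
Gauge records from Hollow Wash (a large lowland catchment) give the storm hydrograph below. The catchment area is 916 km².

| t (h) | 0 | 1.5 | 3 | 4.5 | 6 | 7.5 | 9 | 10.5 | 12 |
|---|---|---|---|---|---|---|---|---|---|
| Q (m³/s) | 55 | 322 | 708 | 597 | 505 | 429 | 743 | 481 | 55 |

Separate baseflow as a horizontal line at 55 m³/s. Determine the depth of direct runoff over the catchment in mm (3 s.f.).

d ≈ 20.0 mm

Direct runoff: 0.0, 267.0, 653.0, 542.0, 450.0, 374.0, 688.0, 426.0, 0.0 m³/s; ΣQ_DR = 3400 m³/s.
V = ΣQ_DR · Δt = 3400 × 5400 s = 1.836 × 10^7 m³.
Over A = 916 km², depth = V / A = 20.0 mm.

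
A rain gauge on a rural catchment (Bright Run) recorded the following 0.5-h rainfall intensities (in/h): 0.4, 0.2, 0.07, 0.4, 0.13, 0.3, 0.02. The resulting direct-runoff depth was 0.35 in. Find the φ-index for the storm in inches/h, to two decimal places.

Only the 4 blocks with intensity above φ contribute runoff: 0.4, 0.2, 0.4, 0.3 in/h.
Σ(I−φ)·Δt = d  ⇒  (0.4+0.2+0.4+0.3 − 4φ)·0.5 = 0.35
φ = (1.300 − 0.35/0.5) / 4 = 0.15 in/h.

φ ≈ 0.15 in/h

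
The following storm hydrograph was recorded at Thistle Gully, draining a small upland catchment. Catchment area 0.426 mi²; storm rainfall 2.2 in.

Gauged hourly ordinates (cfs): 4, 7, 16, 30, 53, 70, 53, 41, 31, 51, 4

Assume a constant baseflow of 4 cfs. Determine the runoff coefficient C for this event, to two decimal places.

C ≈ 0.52

ΣQ_DR = 316.0 cfs; V = ΣQ_DR·Δt = 1.138 × 10^6 ft³.
Runoff depth d = V / A = 1.149 in.
C = d / P = 1.149 / 2.2 = 0.52.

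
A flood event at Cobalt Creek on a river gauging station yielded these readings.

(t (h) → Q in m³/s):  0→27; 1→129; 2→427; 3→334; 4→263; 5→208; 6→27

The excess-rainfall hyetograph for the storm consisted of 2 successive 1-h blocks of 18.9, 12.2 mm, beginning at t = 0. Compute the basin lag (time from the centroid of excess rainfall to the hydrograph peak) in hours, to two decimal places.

Centroid of excess rainfall: t_c = Σ P_i·t̄_i / ΣP_i = 0.8923 h (block centres at 0.5, 1.5 h).
Hydrograph peak occurs at t = 2 h, so basin lag t_L = 2 − 0.8923 = 1.11 h.

t_L ≈ 1.11 h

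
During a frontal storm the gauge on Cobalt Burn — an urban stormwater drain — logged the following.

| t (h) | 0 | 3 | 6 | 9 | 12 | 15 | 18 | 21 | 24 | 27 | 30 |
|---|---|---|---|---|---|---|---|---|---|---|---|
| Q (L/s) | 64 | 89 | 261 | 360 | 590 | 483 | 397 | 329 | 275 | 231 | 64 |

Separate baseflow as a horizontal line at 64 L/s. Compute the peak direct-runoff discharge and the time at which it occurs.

Q_p = 526.0 L/s at t = 12 h

Subtracting baseflow gives direct-runoff ordinates: 0.0, 25.0, 197.0, 296.0, 526.0, 419.0, 333.0, 265.0, 211.0, 167.0, 0.0 L/s.
The maximum is 526.0 L/s, occurring at the reading for t = 12 h.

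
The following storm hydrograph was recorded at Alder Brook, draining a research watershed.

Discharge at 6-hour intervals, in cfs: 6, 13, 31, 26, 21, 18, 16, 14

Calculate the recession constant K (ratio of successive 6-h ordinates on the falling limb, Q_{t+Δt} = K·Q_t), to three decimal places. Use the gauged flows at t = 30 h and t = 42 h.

Using the recession-limb readings at t = 30 h and t = 42 h: Q falls from 18 to 14 cfs over 2 intervals.
K = (Q₂/Q₁)^(1/2) = (14/18)^(1/2) = 0.882.

K ≈ 0.882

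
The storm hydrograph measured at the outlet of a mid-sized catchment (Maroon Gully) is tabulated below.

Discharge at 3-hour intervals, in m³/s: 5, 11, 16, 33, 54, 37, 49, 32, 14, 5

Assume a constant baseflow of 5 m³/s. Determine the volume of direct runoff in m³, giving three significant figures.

Direct-runoff ordinates (Q − Q_b): 0.0, 6.0, 11.0, 28.0, 49.0, 32.0, 44.0, 27.0, 9.0, 0.0 m³/s.
ΣQ_DR = 206.0 m³/s.
With Δt = 3 h = 10800 s, V = ΣQ_DR · Δt = 206.0 × 10800 = 2.22 × 10^6 m³.

V ≈ 2.22 × 10^6 m³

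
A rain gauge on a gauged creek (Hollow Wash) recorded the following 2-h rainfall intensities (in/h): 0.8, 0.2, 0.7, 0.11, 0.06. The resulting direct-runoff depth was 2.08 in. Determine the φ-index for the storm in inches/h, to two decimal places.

Only the 2 blocks with intensity above φ contribute runoff: 0.8, 0.7 in/h.
Σ(I−φ)·Δt = d  ⇒  (0.8+0.7 − 2φ)·2 = 2.08
φ = (1.500 − 2.08/2) / 2 = 0.23 in/h.

φ ≈ 0.23 in/h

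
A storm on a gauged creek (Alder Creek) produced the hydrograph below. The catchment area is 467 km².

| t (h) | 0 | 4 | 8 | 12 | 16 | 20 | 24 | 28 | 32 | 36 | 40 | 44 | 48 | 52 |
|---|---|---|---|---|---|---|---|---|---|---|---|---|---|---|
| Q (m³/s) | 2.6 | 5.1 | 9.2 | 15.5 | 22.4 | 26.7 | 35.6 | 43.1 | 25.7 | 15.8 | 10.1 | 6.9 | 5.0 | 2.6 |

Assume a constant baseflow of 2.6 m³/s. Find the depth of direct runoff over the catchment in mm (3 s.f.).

d ≈ 5.86 mm

Direct runoff: 0.0, 2.5, 6.6, 12.9, 19.8, 24.1, 33.0, 40.5, 23.1, 13.2, 7.5, 4.3, 2.4, 0.0 m³/s; ΣQ_DR = 189.9 m³/s.
V = ΣQ_DR · Δt = 189.9 × 14400 s = 2.735 × 10^6 m³.
Over A = 467 km², depth = V / A = 5.86 mm.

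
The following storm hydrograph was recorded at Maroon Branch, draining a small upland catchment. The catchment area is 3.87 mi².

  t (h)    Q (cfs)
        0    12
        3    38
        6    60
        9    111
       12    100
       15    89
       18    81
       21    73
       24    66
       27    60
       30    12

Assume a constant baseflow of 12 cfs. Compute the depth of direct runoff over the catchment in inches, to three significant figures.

d ≈ 0.685 in

Direct runoff: 0.0, 26.0, 48.0, 99.0, 88.0, 77.0, 69.0, 61.0, 54.0, 48.0, 0.0 cfs; ΣQ_DR = 570.0 cfs.
V = ΣQ_DR · Δt = 570.0 × 10800 s = 6.156 × 10^6 ft³.
Over A = 3.87 mi², depth = V / A = 0.685 in.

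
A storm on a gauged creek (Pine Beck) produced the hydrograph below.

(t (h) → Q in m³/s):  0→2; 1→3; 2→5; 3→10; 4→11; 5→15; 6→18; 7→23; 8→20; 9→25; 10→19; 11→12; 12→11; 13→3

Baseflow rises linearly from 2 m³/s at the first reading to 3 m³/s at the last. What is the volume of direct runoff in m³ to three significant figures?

V ≈ 5.11 × 10^5 m³

Direct-runoff ordinates (Q − Q_b): 0.00, 0.92, 2.85, 7.77, 8.69, 12.62, 15.54, 20.46, 17.38, 22.31, 16.23, 9.15, 8.08, 0.00 m³/s.
ΣQ_DR = 142.0 m³/s.
With Δt = 1 h = 3600 s, V = ΣQ_DR · Δt = 142.0 × 3600 = 5.11 × 10^5 m³.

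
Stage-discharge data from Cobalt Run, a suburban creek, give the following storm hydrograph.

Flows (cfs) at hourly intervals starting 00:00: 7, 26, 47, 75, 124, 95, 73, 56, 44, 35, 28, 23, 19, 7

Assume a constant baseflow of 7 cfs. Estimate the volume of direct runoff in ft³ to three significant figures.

Direct-runoff ordinates (Q − Q_b): 0.0, 19.0, 40.0, 68.0, 117.0, 88.0, 66.0, 49.0, 37.0, 28.0, 21.0, 16.0, 12.0, 0.0 cfs.
ΣQ_DR = 561.0 cfs.
With Δt = 1 h = 3600 s, V = ΣQ_DR · Δt = 561.0 × 3600 = 2.02 × 10^6 ft³.

V ≈ 2.02 × 10^6 ft³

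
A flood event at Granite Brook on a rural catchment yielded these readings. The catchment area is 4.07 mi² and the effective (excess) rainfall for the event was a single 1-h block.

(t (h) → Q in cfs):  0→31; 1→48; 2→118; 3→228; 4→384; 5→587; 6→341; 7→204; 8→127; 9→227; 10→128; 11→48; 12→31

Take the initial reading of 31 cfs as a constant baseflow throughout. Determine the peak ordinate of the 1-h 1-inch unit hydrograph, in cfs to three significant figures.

Direct runoff: 0.0, 17.0, 87.0, 197.0, 353.0, 556.0, 310.0, 173.0, 96.0, 196.0, 97.0, 17.0, 0.0 cfs; ΣQ_DR = 2099 cfs, peak = 556.0 cfs.
Runoff depth d = ΣQ_DR·Δt / A = 2099 × 3600 / (4.07 mi²) = 0.7992 in.
The 1-inch UH is the DRH scaled by (1 in)/d, so U_p = 556.0 × 1/0.7992 = 696 cfs.

U_p ≈ 696 cfs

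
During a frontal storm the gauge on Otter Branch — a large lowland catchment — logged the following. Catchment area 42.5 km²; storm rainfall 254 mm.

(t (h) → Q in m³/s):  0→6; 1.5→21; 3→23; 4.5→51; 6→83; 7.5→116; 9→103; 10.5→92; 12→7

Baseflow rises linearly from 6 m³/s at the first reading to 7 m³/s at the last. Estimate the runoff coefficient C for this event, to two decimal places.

ΣQ_DR = 443.5 m³/s; V = ΣQ_DR·Δt = 2.395 × 10^6 m³.
Runoff depth d = V / A = 56.35 mm.
C = d / P = 56.35 / 254 = 0.22.

C ≈ 0.22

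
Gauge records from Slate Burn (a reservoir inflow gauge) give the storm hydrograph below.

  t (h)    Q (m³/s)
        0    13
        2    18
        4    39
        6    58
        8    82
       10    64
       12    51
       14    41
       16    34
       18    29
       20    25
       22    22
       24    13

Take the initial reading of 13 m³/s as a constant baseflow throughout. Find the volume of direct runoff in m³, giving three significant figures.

V ≈ 2.30 × 10^6 m³

Direct-runoff ordinates (Q − Q_b): 0.0, 5.0, 26.0, 45.0, 69.0, 51.0, 38.0, 28.0, 21.0, 16.0, 12.0, 9.0, 0.0 m³/s.
ΣQ_DR = 320.0 m³/s.
With Δt = 2 h = 7200 s, V = ΣQ_DR · Δt = 320.0 × 7200 = 2.30 × 10^6 m³.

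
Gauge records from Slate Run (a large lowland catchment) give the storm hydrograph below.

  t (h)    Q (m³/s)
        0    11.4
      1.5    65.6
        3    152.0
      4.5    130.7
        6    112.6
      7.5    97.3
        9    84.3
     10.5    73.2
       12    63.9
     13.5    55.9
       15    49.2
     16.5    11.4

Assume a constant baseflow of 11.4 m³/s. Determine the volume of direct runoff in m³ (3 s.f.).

Direct-runoff ordinates (Q − Q_b): 0.0, 54.2, 140.6, 119.3, 101.2, 85.9, 72.9, 61.8, 52.5, 44.5, 37.8, 0.0 m³/s.
ΣQ_DR = 770.7 m³/s.
With Δt = 1.5 h = 5400 s, V = ΣQ_DR · Δt = 770.7 × 5400 = 4.16 × 10^6 m³.

V ≈ 4.16 × 10^6 m³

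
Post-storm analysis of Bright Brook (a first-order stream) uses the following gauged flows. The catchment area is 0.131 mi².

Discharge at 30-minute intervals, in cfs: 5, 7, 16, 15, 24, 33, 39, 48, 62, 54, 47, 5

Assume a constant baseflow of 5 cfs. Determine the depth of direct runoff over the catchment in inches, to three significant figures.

Direct runoff: 0.0, 2.0, 11.0, 10.0, 19.0, 28.0, 34.0, 43.0, 57.0, 49.0, 42.0, 0.0 cfs; ΣQ_DR = 295.0 cfs.
V = ΣQ_DR · Δt = 295.0 × 1800 s = 5.310 × 10^5 ft³.
Over A = 0.131 mi², depth = V / A = 1.74 in.

d ≈ 1.74 in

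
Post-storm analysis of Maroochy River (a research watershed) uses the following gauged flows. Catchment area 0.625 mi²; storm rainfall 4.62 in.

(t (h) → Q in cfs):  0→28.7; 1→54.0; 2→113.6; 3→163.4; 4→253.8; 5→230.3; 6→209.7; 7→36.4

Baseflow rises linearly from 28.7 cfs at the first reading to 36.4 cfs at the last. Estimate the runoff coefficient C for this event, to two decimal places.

ΣQ_DR = 829.5 cfs; V = ΣQ_DR·Δt = 2.986 × 10^6 ft³.
Runoff depth d = V / A = 2.057 in.
C = d / P = 2.057 / 4.62 = 0.45.

C ≈ 0.45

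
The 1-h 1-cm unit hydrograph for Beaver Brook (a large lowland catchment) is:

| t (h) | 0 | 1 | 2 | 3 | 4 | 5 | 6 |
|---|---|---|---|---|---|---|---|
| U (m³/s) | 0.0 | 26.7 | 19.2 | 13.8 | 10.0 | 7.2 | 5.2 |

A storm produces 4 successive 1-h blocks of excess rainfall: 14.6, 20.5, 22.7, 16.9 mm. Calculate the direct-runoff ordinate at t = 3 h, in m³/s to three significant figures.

By discrete convolution, Q_j = Σ (P_i / 10 mm) · U_{j−i}.
At t = 3 h (j=3): Q = (14.6/10)·13.8 + (20.5/10)·19.2 + (22.7/10)·26.7 + (16.9/10)·0.0 = 120 m³/s.

Q ≈ 120 m³/s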